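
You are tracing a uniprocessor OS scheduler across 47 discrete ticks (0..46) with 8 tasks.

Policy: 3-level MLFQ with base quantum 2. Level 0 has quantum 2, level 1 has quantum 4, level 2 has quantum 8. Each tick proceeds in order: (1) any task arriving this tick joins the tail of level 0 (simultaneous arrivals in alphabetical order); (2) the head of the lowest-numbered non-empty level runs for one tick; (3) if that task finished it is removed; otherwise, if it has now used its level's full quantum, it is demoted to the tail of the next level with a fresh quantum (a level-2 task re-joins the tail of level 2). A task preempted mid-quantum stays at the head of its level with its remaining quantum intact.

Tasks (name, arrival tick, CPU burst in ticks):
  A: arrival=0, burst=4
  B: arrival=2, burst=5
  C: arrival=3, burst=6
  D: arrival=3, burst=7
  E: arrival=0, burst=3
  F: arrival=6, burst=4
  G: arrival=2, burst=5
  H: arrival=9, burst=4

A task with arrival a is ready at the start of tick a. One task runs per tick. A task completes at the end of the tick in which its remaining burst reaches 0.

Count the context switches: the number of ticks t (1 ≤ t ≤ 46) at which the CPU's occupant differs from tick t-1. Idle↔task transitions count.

t=0: L0/L1/L2 = AE/-/- → run A
t=1: L0/L1/L2 = AE/-/- → run A
t=2: L0/L1/L2 = EBG/A/- → run E
t=3: L0/L1/L2 = EBGCD/A/- → run E
t=4: L0/L1/L2 = BGCD/AE/- → run B
t=5: L0/L1/L2 = BGCD/AE/- → run B
t=6: L0/L1/L2 = GCDF/AEB/- → run G
t=7: L0/L1/L2 = GCDF/AEB/- → run G
t=8: L0/L1/L2 = CDF/AEBG/- → run C
t=9: L0/L1/L2 = CDFH/AEBG/- → run C
t=10: L0/L1/L2 = DFH/AEBGC/- → run D
t=11: L0/L1/L2 = DFH/AEBGC/- → run D
t=12: L0/L1/L2 = FH/AEBGCD/- → run F
t=13: L0/L1/L2 = FH/AEBGCD/- → run F
t=14: L0/L1/L2 = H/AEBGCDF/- → run H
t=15: L0/L1/L2 = H/AEBGCDF/- → run H
t=16: L0/L1/L2 = -/AEBGCDFH/- → run A
t=17: L0/L1/L2 = -/AEBGCDFH/- → run A
t=18: L0/L1/L2 = -/EBGCDFH/- → run E
t=19: L0/L1/L2 = -/BGCDFH/- → run B
t=20: L0/L1/L2 = -/BGCDFH/- → run B
t=21: L0/L1/L2 = -/BGCDFH/- → run B
t=22: L0/L1/L2 = -/GCDFH/- → run G
t=23: L0/L1/L2 = -/GCDFH/- → run G
t=24: L0/L1/L2 = -/GCDFH/- → run G
t=25: L0/L1/L2 = -/CDFH/- → run C
t=26: L0/L1/L2 = -/CDFH/- → run C
t=27: L0/L1/L2 = -/CDFH/- → run C
t=28: L0/L1/L2 = -/CDFH/- → run C
t=29: L0/L1/L2 = -/DFH/- → run D
t=30: L0/L1/L2 = -/DFH/- → run D
t=31: L0/L1/L2 = -/DFH/- → run D
t=32: L0/L1/L2 = -/DFH/- → run D
t=33: L0/L1/L2 = -/FH/D → run F
t=34: L0/L1/L2 = -/FH/D → run F
t=35: L0/L1/L2 = -/H/D → run H
t=36: L0/L1/L2 = -/H/D → run H
t=37: L0/L1/L2 = -/-/D → run D
t=38: (idle)
t=39: (idle)
t=40: (idle)
t=41: (idle)
t=42: (idle)
t=43: (idle)
t=44: (idle)
t=45: (idle)
t=46: (idle)

context switches = 17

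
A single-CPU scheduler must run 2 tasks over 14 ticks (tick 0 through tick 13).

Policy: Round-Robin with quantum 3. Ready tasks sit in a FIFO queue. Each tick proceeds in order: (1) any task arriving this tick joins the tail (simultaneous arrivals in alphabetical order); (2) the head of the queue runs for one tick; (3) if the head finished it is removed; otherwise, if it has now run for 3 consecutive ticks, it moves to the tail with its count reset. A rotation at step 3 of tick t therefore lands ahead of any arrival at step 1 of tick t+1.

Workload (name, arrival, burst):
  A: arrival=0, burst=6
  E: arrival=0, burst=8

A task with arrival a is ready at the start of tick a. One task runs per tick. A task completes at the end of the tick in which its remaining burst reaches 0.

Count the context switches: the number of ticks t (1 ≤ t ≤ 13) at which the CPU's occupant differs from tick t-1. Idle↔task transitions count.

context switches = 3

t=0: queue=[A,E] q_used=0 → run A
t=1: queue=[A,E] q_used=1 → run A
t=2: queue=[A,E] q_used=2 → run A
t=3: queue=[E,A] q_used=0 → run E
t=4: queue=[E,A] q_used=1 → run E
t=5: queue=[E,A] q_used=2 → run E
t=6: queue=[A,E] q_used=0 → run A
t=7: queue=[A,E] q_used=1 → run A
t=8: queue=[A,E] q_used=2 → run A
t=9: queue=[E] q_used=0 → run E
t=10: queue=[E] q_used=1 → run E
t=11: queue=[E] q_used=2 → run E
t=12: queue=[E] q_used=0 → run E
t=13: queue=[E] q_used=1 → run E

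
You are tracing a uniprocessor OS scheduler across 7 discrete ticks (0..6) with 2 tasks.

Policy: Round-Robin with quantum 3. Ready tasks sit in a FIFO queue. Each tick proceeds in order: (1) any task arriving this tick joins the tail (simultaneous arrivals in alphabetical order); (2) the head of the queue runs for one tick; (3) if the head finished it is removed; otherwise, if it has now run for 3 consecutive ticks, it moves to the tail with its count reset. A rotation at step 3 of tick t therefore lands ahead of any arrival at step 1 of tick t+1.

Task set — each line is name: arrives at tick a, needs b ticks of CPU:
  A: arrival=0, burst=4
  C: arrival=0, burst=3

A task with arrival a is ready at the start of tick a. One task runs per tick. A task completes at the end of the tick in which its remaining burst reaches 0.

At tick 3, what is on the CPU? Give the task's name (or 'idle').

t=0: queue=[A,C] q_used=0 → run A
t=1: queue=[A,C] q_used=1 → run A
t=2: queue=[A,C] q_used=2 → run A
t=3: queue=[C,A] q_used=0 → run C
t=4: queue=[C,A] q_used=1 → run C
t=5: queue=[C,A] q_used=2 → run C
t=6: queue=[A] q_used=0 → run A

running at tick 3 = C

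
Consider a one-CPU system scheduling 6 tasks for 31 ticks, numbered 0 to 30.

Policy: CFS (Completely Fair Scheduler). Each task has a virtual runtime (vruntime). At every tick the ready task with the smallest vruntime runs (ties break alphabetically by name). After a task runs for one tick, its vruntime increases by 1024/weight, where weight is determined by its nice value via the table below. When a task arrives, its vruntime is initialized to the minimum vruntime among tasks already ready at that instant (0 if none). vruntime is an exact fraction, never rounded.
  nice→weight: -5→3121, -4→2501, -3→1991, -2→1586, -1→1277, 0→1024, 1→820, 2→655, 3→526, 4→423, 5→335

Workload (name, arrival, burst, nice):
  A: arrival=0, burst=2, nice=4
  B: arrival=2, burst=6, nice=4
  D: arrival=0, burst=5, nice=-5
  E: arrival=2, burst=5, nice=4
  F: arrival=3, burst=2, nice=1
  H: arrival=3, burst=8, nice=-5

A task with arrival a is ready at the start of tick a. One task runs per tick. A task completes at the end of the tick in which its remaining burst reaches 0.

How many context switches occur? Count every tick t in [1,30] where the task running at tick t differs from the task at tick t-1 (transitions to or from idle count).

t=0: vr[A=0 D=0] → run A
t=1: vr[A=1024/423 D=0] → run D
t=2: vr[A=1024/423 B=1024/3121 D=1024/3121 E=1024/3121] → run B
t=3: vr[A=1024/423 B=3629056/1320183 D=1024/3121 E=1024/3121 F=1024/3121 H=1024/3121] → run D
t=4: vr[A=1024/423 B=3629056/1320183 D=2048/3121 E=1024/3121 F=1024/3121 H=1024/3121] → run E
t=5: vr[A=1024/423 B=3629056/1320183 D=2048/3121 E=3629056/1320183 F=1024/3121 H=1024/3121] → run F
t=6: vr[A=1024/423 B=3629056/1320183 D=2048/3121 E=3629056/1320183 F=1008896/639805 H=1024/3121] → run H
t=7: vr[A=1024/423 B=3629056/1320183 D=2048/3121 E=3629056/1320183 F=1008896/639805 H=2048/3121] → run D
t=8: vr[A=1024/423 B=3629056/1320183 D=3072/3121 E=3629056/1320183 F=1008896/639805 H=2048/3121] → run H
t=9: vr[A=1024/423 B=3629056/1320183 D=3072/3121 E=3629056/1320183 F=1008896/639805 H=3072/3121] → run D
t=10: vr[A=1024/423 B=3629056/1320183 D=4096/3121 E=3629056/1320183 F=1008896/639805 H=3072/3121] → run H
t=11: vr[A=1024/423 B=3629056/1320183 D=4096/3121 E=3629056/1320183 F=1008896/639805 H=4096/3121] → run D
t=12: vr[A=1024/423 B=3629056/1320183 E=3629056/1320183 F=1008896/639805 H=4096/3121] → run H
t=13: vr[A=1024/423 B=3629056/1320183 E=3629056/1320183 F=1008896/639805 H=5120/3121] → run F
t=14: vr[A=1024/423 B=3629056/1320183 E=3629056/1320183 H=5120/3121] → run H
t=15: vr[A=1024/423 B=3629056/1320183 E=3629056/1320183 H=6144/3121] → run H
t=16: vr[A=1024/423 B=3629056/1320183 E=3629056/1320183 H=7168/3121] → run H
t=17: vr[A=1024/423 B=3629056/1320183 E=3629056/1320183 H=8192/3121] → run A
t=18: vr[B=3629056/1320183 E=3629056/1320183 H=8192/3121] → run H
t=19: vr[B=3629056/1320183 E=3629056/1320183] → run B
t=20: vr[B=6824960/1320183 E=3629056/1320183] → run E
t=21: vr[B=6824960/1320183 E=6824960/1320183] → run B
t=22: vr[B=3340288/440061 E=6824960/1320183] → run E
t=23: vr[B=3340288/440061 E=3340288/440061] → run B
t=24: vr[B=13216768/1320183 E=3340288/440061] → run E
t=25: vr[B=13216768/1320183 E=13216768/1320183] → run B
t=26: vr[B=16412672/1320183 E=13216768/1320183] → run E
t=27: vr[B=16412672/1320183] → run B
t=28: (idle)
t=29: (idle)
t=30: (idle)

context switches = 26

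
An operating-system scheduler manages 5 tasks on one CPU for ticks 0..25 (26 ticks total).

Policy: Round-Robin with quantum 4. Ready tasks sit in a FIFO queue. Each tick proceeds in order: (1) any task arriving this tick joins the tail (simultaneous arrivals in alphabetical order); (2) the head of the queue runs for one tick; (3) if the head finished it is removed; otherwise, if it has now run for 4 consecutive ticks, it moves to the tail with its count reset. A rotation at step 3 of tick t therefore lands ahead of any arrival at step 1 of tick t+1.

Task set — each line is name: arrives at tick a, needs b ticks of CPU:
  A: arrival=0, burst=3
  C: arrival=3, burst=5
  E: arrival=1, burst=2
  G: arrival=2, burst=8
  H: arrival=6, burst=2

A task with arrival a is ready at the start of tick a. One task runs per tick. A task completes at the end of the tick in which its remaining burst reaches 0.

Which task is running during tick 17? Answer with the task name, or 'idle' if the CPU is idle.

t=0: queue=[A] q_used=0 → run A
t=1: queue=[A,E] q_used=1 → run A
t=2: queue=[A,E,G] q_used=2 → run A
t=3: queue=[E,G,C] q_used=0 → run E
t=4: queue=[E,G,C] q_used=1 → run E
t=5: queue=[G,C] q_used=0 → run G
t=6: queue=[G,C,H] q_used=1 → run G
t=7: queue=[G,C,H] q_used=2 → run G
t=8: queue=[G,C,H] q_used=3 → run G
t=9: queue=[C,H,G] q_used=0 → run C
t=10: queue=[C,H,G] q_used=1 → run C
t=11: queue=[C,H,G] q_used=2 → run C
t=12: queue=[C,H,G] q_used=3 → run C
t=13: queue=[H,G,C] q_used=0 → run H
t=14: queue=[H,G,C] q_used=1 → run H
t=15: queue=[G,C] q_used=0 → run G
t=16: queue=[G,C] q_used=1 → run G
t=17: queue=[G,C] q_used=2 → run G
t=18: queue=[G,C] q_used=3 → run G
t=19: queue=[C] q_used=0 → run C
t=20: (idle)
t=21: (idle)
t=22: (idle)
t=23: (idle)
t=24: (idle)
t=25: (idle)

running at tick 17 = G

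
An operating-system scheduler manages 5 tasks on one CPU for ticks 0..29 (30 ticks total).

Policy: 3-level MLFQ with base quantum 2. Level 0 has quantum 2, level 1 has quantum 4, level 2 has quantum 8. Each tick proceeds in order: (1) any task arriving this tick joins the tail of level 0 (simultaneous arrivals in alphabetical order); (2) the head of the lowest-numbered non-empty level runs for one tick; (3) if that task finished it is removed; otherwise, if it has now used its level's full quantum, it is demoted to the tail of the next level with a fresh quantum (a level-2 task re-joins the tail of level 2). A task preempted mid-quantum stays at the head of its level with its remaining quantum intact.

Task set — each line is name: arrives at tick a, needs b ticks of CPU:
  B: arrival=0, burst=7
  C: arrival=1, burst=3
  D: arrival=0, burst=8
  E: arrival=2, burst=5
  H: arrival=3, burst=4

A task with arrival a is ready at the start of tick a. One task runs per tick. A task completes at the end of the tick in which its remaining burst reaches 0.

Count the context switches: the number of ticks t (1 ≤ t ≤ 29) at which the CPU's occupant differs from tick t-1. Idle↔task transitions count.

context switches = 12

t=0: L0/L1/L2 = BD/-/- → run B
t=1: L0/L1/L2 = BDC/-/- → run B
t=2: L0/L1/L2 = DCE/B/- → run D
t=3: L0/L1/L2 = DCEH/B/- → run D
t=4: L0/L1/L2 = CEH/BD/- → run C
t=5: L0/L1/L2 = CEH/BD/- → run C
t=6: L0/L1/L2 = EH/BDC/- → run E
t=7: L0/L1/L2 = EH/BDC/- → run E
t=8: L0/L1/L2 = H/BDCE/- → run H
t=9: L0/L1/L2 = H/BDCE/- → run H
t=10: L0/L1/L2 = -/BDCEH/- → run B
t=11: L0/L1/L2 = -/BDCEH/- → run B
t=12: L0/L1/L2 = -/BDCEH/- → run B
t=13: L0/L1/L2 = -/BDCEH/- → run B
t=14: L0/L1/L2 = -/DCEH/B → run D
t=15: L0/L1/L2 = -/DCEH/B → run D
t=16: L0/L1/L2 = -/DCEH/B → run D
t=17: L0/L1/L2 = -/DCEH/B → run D
t=18: L0/L1/L2 = -/CEH/BD → run C
t=19: L0/L1/L2 = -/EH/BD → run E
t=20: L0/L1/L2 = -/EH/BD → run E
t=21: L0/L1/L2 = -/EH/BD → run E
t=22: L0/L1/L2 = -/H/BD → run H
t=23: L0/L1/L2 = -/H/BD → run H
t=24: L0/L1/L2 = -/-/BD → run B
t=25: L0/L1/L2 = -/-/D → run D
t=26: L0/L1/L2 = -/-/D → run D
t=27: (idle)
t=28: (idle)
t=29: (idle)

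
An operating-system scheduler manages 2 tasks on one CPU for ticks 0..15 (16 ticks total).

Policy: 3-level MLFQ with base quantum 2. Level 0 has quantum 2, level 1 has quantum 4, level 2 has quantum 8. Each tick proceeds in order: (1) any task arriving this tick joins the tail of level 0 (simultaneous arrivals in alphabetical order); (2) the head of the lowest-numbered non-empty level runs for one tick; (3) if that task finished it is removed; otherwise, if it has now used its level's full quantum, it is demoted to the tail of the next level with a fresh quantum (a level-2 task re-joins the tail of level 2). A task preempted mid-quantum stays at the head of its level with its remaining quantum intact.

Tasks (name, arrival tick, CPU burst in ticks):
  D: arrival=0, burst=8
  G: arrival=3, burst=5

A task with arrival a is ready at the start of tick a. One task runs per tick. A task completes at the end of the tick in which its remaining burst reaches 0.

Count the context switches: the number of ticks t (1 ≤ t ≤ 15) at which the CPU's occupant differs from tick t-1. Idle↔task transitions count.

context switches = 5

t=0: L0/L1/L2 = D/-/- → run D
t=1: L0/L1/L2 = D/-/- → run D
t=2: L0/L1/L2 = -/D/- → run D
t=3: L0/L1/L2 = G/D/- → run G
t=4: L0/L1/L2 = G/D/- → run G
t=5: L0/L1/L2 = -/DG/- → run D
t=6: L0/L1/L2 = -/DG/- → run D
t=7: L0/L1/L2 = -/DG/- → run D
t=8: L0/L1/L2 = -/G/D → run G
t=9: L0/L1/L2 = -/G/D → run G
t=10: L0/L1/L2 = -/G/D → run G
t=11: L0/L1/L2 = -/-/D → run D
t=12: L0/L1/L2 = -/-/D → run D
t=13: (idle)
t=14: (idle)
t=15: (idle)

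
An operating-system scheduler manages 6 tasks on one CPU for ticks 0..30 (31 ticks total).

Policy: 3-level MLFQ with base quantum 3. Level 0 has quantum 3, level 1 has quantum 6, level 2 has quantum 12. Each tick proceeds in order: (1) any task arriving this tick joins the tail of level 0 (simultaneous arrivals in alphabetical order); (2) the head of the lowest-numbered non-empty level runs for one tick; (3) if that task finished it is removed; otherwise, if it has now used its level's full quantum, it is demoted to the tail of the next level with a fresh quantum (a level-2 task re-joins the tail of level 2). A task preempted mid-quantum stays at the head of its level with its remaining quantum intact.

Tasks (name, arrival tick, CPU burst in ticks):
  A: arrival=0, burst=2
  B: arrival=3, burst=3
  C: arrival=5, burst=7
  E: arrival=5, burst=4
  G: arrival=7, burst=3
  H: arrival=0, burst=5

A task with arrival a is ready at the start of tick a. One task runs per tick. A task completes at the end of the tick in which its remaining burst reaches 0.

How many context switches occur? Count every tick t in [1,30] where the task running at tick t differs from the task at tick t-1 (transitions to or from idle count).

context switches = 9

t=0: L0/L1/L2 = AH/-/- → run A
t=1: L0/L1/L2 = AH/-/- → run A
t=2: L0/L1/L2 = H/-/- → run H
t=3: L0/L1/L2 = HB/-/- → run H
t=4: L0/L1/L2 = HB/-/- → run H
t=5: L0/L1/L2 = BCE/H/- → run B
t=6: L0/L1/L2 = BCE/H/- → run B
t=7: L0/L1/L2 = BCEG/H/- → run B
t=8: L0/L1/L2 = CEG/H/- → run C
t=9: L0/L1/L2 = CEG/H/- → run C
t=10: L0/L1/L2 = CEG/H/- → run C
t=11: L0/L1/L2 = EG/HC/- → run E
t=12: L0/L1/L2 = EG/HC/- → run E
t=13: L0/L1/L2 = EG/HC/- → run E
t=14: L0/L1/L2 = G/HCE/- → run G
t=15: L0/L1/L2 = G/HCE/- → run G
t=16: L0/L1/L2 = G/HCE/- → run G
t=17: L0/L1/L2 = -/HCE/- → run H
t=18: L0/L1/L2 = -/HCE/- → run H
t=19: L0/L1/L2 = -/CE/- → run C
t=20: L0/L1/L2 = -/CE/- → run C
t=21: L0/L1/L2 = -/CE/- → run C
t=22: L0/L1/L2 = -/CE/- → run C
t=23: L0/L1/L2 = -/E/- → run E
t=24: (idle)
t=25: (idle)
t=26: (idle)
t=27: (idle)
t=28: (idle)
t=29: (idle)
t=30: (idle)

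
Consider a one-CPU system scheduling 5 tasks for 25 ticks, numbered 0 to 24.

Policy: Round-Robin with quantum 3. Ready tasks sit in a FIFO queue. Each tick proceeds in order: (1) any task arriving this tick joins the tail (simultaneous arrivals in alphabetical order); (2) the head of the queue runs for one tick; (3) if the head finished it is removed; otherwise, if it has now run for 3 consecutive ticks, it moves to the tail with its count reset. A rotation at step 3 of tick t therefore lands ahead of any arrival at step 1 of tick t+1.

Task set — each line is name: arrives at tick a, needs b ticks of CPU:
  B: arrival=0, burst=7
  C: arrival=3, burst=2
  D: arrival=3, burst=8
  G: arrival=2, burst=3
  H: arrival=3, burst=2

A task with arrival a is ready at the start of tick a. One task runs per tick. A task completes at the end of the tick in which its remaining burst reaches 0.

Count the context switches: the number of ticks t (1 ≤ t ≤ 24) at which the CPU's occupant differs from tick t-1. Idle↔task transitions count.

t=0: queue=[B] q_used=0 → run B
t=1: queue=[B] q_used=1 → run B
t=2: queue=[B,G] q_used=2 → run B
t=3: queue=[G,B,C,D,H] q_used=0 → run G
t=4: queue=[G,B,C,D,H] q_used=1 → run G
t=5: queue=[G,B,C,D,H] q_used=2 → run G
t=6: queue=[B,C,D,H] q_used=0 → run B
t=7: queue=[B,C,D,H] q_used=1 → run B
t=8: queue=[B,C,D,H] q_used=2 → run B
t=9: queue=[C,D,H,B] q_used=0 → run C
t=10: queue=[C,D,H,B] q_used=1 → run C
t=11: queue=[D,H,B] q_used=0 → run D
t=12: queue=[D,H,B] q_used=1 → run D
t=13: queue=[D,H,B] q_used=2 → run D
t=14: queue=[H,B,D] q_used=0 → run H
t=15: queue=[H,B,D] q_used=1 → run H
t=16: queue=[B,D] q_used=0 → run B
t=17: queue=[D] q_used=0 → run D
t=18: queue=[D] q_used=1 → run D
t=19: queue=[D] q_used=2 → run D
t=20: queue=[D] q_used=0 → run D
t=21: queue=[D] q_used=1 → run D
t=22: (idle)
t=23: (idle)
t=24: (idle)

context switches = 8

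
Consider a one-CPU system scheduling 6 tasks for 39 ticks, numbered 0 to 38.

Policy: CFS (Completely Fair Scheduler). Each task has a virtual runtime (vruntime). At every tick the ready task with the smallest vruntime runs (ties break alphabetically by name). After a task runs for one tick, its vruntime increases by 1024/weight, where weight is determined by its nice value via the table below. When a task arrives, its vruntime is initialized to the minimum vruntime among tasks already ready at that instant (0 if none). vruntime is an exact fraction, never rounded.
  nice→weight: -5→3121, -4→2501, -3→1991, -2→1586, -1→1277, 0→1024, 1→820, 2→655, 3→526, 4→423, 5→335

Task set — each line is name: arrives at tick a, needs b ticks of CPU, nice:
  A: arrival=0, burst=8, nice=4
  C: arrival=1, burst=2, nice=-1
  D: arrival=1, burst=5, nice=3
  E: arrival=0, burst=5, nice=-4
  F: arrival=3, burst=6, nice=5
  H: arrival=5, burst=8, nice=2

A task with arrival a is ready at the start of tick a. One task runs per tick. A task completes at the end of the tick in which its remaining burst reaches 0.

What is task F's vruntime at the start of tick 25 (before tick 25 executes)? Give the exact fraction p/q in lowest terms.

t=0: vr[A=0 E=0] → run A
t=1: vr[A=1024/423 C=0 D=0 E=0] → run C
t=2: vr[A=1024/423 C=1024/1277 D=0 E=0] → run D
t=3: vr[A=1024/423 C=1024/1277 D=512/263 E=0 F=0] → run E
t=4: vr[A=1024/423 C=1024/1277 D=512/263 E=1024/2501 F=0] → run F
t=5: vr[A=1024/423 C=1024/1277 D=512/263 E=1024/2501 F=1024/335 H=1024/2501] → run E
t=6: vr[A=1024/423 C=1024/1277 D=512/263 E=2048/2501 F=1024/335 H=1024/2501] → run H
t=7: vr[A=1024/423 C=1024/1277 D=512/263 E=2048/2501 F=1024/335 H=3231744/1638155] → run C
t=8: vr[A=1024/423 D=512/263 E=2048/2501 F=1024/335 H=3231744/1638155] → run E
t=9: vr[A=1024/423 D=512/263 E=3072/2501 F=1024/335 H=3231744/1638155] → run E
t=10: vr[A=1024/423 D=512/263 E=4096/2501 F=1024/335 H=3231744/1638155] → run E
t=11: vr[A=1024/423 D=512/263 F=1024/335 H=3231744/1638155] → run D
t=12: vr[A=1024/423 D=1024/263 F=1024/335 H=3231744/1638155] → run H
t=13: vr[A=1024/423 D=1024/263 F=1024/335 H=5792768/1638155] → run A
t=14: vr[A=2048/423 D=1024/263 F=1024/335 H=5792768/1638155] → run F
t=15: vr[A=2048/423 D=1024/263 F=2048/335 H=5792768/1638155] → run H
t=16: vr[A=2048/423 D=1024/263 F=2048/335 H=8353792/1638155] → run D
t=17: vr[A=2048/423 D=1536/263 F=2048/335 H=8353792/1638155] → run A
t=18: vr[A=1024/141 D=1536/263 F=2048/335 H=8353792/1638155] → run H
t=19: vr[A=1024/141 D=1536/263 F=2048/335 H=10914816/1638155] → run D
t=20: vr[A=1024/141 D=2048/263 F=2048/335 H=10914816/1638155] → run F
t=21: vr[A=1024/141 D=2048/263 F=3072/335 H=10914816/1638155] → run H
t=22: vr[A=1024/141 D=2048/263 F=3072/335 H=2695168/327631] → run A
t=23: vr[A=4096/423 D=2048/263 F=3072/335 H=2695168/327631] → run D
t=24: vr[A=4096/423 F=3072/335 H=2695168/327631] → run H
t=25: vr[A=4096/423 F=3072/335 H=16036864/1638155] → run F
t=26: vr[A=4096/423 F=4096/335 H=16036864/1638155] → run A
t=27: vr[A=5120/423 F=4096/335 H=16036864/1638155] → run H
t=28: vr[A=5120/423 F=4096/335 H=18597888/1638155] → run H
t=29: vr[A=5120/423 F=4096/335] → run A
t=30: vr[A=2048/141 F=4096/335] → run F
t=31: vr[A=2048/141 F=1024/67] → run A
t=32: vr[A=7168/423 F=1024/67] → run F
t=33: vr[A=7168/423] → run A
t=34: (idle)
t=35: (idle)
t=36: (idle)
t=37: (idle)
t=38: (idle)

vruntime(F, start of tick 25) = 3072/335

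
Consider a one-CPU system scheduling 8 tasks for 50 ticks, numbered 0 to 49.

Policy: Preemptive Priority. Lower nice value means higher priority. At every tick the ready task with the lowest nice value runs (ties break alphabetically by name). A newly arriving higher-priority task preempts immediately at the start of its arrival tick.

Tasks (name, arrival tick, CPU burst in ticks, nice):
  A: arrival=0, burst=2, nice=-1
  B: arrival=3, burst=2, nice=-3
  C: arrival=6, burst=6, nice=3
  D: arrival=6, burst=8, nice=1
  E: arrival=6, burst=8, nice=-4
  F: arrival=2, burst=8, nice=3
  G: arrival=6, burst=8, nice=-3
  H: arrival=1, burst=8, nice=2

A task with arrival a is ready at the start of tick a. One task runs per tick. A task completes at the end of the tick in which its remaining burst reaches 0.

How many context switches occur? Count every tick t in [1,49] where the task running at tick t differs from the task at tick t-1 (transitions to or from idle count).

t=0: ready={A} → run A
t=1: ready={A,H} → run A
t=2: ready={F,H} → run H
t=3: ready={B,F,H} → run B
t=4: ready={B,F,H} → run B
t=5: ready={F,H} → run H
t=6: ready={C,D,E,F,G,H} → run E
t=7: ready={C,D,E,F,G,H} → run E
t=8: ready={C,D,E,F,G,H} → run E
t=9: ready={C,D,E,F,G,H} → run E
t=10: ready={C,D,E,F,G,H} → run E
t=11: ready={C,D,E,F,G,H} → run E
t=12: ready={C,D,E,F,G,H} → run E
t=13: ready={C,D,E,F,G,H} → run E
t=14: ready={C,D,F,G,H} → run G
t=15: ready={C,D,F,G,H} → run G
t=16: ready={C,D,F,G,H} → run G
t=17: ready={C,D,F,G,H} → run G
t=18: ready={C,D,F,G,H} → run G
t=19: ready={C,D,F,G,H} → run G
t=20: ready={C,D,F,G,H} → run G
t=21: ready={C,D,F,G,H} → run G
t=22: ready={C,D,F,H} → run D
t=23: ready={C,D,F,H} → run D
t=24: ready={C,D,F,H} → run D
t=25: ready={C,D,F,H} → run D
t=26: ready={C,D,F,H} → run D
t=27: ready={C,D,F,H} → run D
t=28: ready={C,D,F,H} → run D
t=29: ready={C,D,F,H} → run D
t=30: ready={C,F,H} → run H
t=31: ready={C,F,H} → run H
t=32: ready={C,F,H} → run H
t=33: ready={C,F,H} → run H
t=34: ready={C,F,H} → run H
t=35: ready={C,F,H} → run H
t=36: ready={C,F} → run C
t=37: ready={C,F} → run C
t=38: ready={C,F} → run C
t=39: ready={C,F} → run C
t=40: ready={C,F} → run C
t=41: ready={C,F} → run C
t=42: ready={F} → run F
t=43: ready={F} → run F
t=44: ready={F} → run F
t=45: ready={F} → run F
t=46: ready={F} → run F
t=47: ready={F} → run F
t=48: ready={F} → run F
t=49: ready={F} → run F

context switches = 9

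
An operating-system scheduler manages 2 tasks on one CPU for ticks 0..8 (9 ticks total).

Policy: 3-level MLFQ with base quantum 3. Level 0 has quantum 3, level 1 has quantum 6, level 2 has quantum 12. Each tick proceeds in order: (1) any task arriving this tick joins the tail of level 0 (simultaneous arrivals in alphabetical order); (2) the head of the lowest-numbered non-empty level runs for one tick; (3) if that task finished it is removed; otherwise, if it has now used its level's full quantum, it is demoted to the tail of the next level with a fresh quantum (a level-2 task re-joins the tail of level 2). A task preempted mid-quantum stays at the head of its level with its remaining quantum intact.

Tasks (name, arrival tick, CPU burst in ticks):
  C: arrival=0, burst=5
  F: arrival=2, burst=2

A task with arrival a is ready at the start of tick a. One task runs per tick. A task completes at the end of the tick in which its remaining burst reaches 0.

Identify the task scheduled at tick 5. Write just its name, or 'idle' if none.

t=0: L0/L1/L2 = C/-/- → run C
t=1: L0/L1/L2 = C/-/- → run C
t=2: L0/L1/L2 = CF/-/- → run C
t=3: L0/L1/L2 = F/C/- → run F
t=4: L0/L1/L2 = F/C/- → run F
t=5: L0/L1/L2 = -/C/- → run C
t=6: L0/L1/L2 = -/C/- → run C
t=7: (idle)
t=8: (idle)

running at tick 5 = C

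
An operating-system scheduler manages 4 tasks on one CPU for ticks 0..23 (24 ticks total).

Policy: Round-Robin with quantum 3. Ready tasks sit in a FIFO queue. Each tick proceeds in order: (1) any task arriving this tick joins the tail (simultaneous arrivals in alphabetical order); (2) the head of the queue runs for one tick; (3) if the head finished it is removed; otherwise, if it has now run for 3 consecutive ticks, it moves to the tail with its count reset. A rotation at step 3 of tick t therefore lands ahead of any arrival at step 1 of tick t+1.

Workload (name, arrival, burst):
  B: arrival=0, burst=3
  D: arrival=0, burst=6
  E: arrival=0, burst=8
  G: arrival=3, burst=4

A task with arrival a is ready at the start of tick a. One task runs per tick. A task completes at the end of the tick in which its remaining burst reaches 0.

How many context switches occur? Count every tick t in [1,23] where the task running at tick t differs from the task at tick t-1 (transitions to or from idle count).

context switches = 8

t=0: queue=[B,D,E] q_used=0 → run B
t=1: queue=[B,D,E] q_used=1 → run B
t=2: queue=[B,D,E] q_used=2 → run B
t=3: queue=[D,E,G] q_used=0 → run D
t=4: queue=[D,E,G] q_used=1 → run D
t=5: queue=[D,E,G] q_used=2 → run D
t=6: queue=[E,G,D] q_used=0 → run E
t=7: queue=[E,G,D] q_used=1 → run E
t=8: queue=[E,G,D] q_used=2 → run E
t=9: queue=[G,D,E] q_used=0 → run G
t=10: queue=[G,D,E] q_used=1 → run G
t=11: queue=[G,D,E] q_used=2 → run G
t=12: queue=[D,E,G] q_used=0 → run D
t=13: queue=[D,E,G] q_used=1 → run D
t=14: queue=[D,E,G] q_used=2 → run D
t=15: queue=[E,G] q_used=0 → run E
t=16: queue=[E,G] q_used=1 → run E
t=17: queue=[E,G] q_used=2 → run E
t=18: queue=[G,E] q_used=0 → run G
t=19: queue=[E] q_used=0 → run E
t=20: queue=[E] q_used=1 → run E
t=21: (idle)
t=22: (idle)
t=23: (idle)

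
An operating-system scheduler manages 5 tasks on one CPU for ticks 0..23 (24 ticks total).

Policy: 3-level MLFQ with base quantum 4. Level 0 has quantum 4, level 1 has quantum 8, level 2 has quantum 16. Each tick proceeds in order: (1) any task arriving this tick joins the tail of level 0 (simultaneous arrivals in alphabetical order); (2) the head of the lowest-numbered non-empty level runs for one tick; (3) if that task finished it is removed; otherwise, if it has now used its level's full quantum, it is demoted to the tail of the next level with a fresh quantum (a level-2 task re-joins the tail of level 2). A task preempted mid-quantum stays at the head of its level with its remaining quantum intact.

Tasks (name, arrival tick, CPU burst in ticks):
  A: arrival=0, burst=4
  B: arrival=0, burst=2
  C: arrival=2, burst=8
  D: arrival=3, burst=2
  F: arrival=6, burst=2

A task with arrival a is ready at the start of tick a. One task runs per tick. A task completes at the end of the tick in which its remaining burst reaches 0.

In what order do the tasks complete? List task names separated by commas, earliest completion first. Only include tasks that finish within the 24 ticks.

t=0: L0/L1/L2 = AB/-/- → run A
t=1: L0/L1/L2 = AB/-/- → run A
t=2: L0/L1/L2 = ABC/-/- → run A
t=3: L0/L1/L2 = ABCD/-/- → run A
t=4: L0/L1/L2 = BCD/-/- → run B
t=5: L0/L1/L2 = BCD/-/- → run B
t=6: L0/L1/L2 = CDF/-/- → run C
t=7: L0/L1/L2 = CDF/-/- → run C
t=8: L0/L1/L2 = CDF/-/- → run C
t=9: L0/L1/L2 = CDF/-/- → run C
t=10: L0/L1/L2 = DF/C/- → run D
t=11: L0/L1/L2 = DF/C/- → run D
t=12: L0/L1/L2 = F/C/- → run F
t=13: L0/L1/L2 = F/C/- → run F
t=14: L0/L1/L2 = -/C/- → run C
t=15: L0/L1/L2 = -/C/- → run C
t=16: L0/L1/L2 = -/C/- → run C
t=17: L0/L1/L2 = -/C/- → run C
t=18: (idle)
t=19: (idle)
t=20: (idle)
t=21: (idle)
t=22: (idle)
t=23: (idle)

completion order = A, B, D, F, C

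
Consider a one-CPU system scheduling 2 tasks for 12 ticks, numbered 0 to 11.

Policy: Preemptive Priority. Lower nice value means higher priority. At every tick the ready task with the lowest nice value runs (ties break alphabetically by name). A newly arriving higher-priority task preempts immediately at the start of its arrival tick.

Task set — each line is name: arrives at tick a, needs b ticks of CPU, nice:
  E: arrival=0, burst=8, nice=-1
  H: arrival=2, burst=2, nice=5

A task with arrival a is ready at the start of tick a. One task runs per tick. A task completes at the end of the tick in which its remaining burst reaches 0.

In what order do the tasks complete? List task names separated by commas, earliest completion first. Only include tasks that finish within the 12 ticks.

completion order = E, H

t=0: ready={E} → run E
t=1: ready={E} → run E
t=2: ready={E,H} → run E
t=3: ready={E,H} → run E
t=4: ready={E,H} → run E
t=5: ready={E,H} → run E
t=6: ready={E,H} → run E
t=7: ready={E,H} → run E
t=8: ready={H} → run H
t=9: ready={H} → run H
t=10: (idle)
t=11: (idle)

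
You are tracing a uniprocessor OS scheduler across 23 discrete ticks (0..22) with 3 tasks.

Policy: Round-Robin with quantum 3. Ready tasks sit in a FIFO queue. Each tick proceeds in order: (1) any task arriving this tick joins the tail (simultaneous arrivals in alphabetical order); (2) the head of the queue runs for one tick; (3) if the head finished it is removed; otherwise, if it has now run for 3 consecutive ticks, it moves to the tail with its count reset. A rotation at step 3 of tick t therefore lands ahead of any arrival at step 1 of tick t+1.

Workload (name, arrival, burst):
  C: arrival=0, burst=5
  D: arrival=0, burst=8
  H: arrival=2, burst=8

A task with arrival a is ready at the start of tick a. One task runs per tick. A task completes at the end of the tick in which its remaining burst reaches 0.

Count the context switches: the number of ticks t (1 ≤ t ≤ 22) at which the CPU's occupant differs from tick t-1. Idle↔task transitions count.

t=0: queue=[C,D] q_used=0 → run C
t=1: queue=[C,D] q_used=1 → run C
t=2: queue=[C,D,H] q_used=2 → run C
t=3: queue=[D,H,C] q_used=0 → run D
t=4: queue=[D,H,C] q_used=1 → run D
t=5: queue=[D,H,C] q_used=2 → run D
t=6: queue=[H,C,D] q_used=0 → run H
t=7: queue=[H,C,D] q_used=1 → run H
t=8: queue=[H,C,D] q_used=2 → run H
t=9: queue=[C,D,H] q_used=0 → run C
t=10: queue=[C,D,H] q_used=1 → run C
t=11: queue=[D,H] q_used=0 → run D
t=12: queue=[D,H] q_used=1 → run D
t=13: queue=[D,H] q_used=2 → run D
t=14: queue=[H,D] q_used=0 → run H
t=15: queue=[H,D] q_used=1 → run H
t=16: queue=[H,D] q_used=2 → run H
t=17: queue=[D,H] q_used=0 → run D
t=18: queue=[D,H] q_used=1 → run D
t=19: queue=[H] q_used=0 → run H
t=20: queue=[H] q_used=1 → run H
t=21: (idle)
t=22: (idle)

context switches = 8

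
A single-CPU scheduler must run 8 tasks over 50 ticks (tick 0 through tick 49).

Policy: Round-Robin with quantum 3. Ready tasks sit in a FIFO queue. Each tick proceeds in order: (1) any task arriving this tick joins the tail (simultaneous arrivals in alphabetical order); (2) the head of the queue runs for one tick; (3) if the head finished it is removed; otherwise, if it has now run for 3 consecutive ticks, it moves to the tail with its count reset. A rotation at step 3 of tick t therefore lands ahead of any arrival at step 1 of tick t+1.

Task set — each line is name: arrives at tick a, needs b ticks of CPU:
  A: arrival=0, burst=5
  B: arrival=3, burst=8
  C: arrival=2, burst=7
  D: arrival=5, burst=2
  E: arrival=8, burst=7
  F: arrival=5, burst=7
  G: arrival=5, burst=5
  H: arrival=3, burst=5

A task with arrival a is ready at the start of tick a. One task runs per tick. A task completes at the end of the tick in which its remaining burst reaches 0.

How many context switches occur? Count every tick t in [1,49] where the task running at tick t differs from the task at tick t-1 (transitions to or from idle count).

context switches = 19

t=0: queue=[A] q_used=0 → run A
t=1: queue=[A] q_used=1 → run A
t=2: queue=[A,C] q_used=2 → run A
t=3: queue=[C,A,B,H] q_used=0 → run C
t=4: queue=[C,A,B,H] q_used=1 → run C
t=5: queue=[C,A,B,H,D,F,G] q_used=2 → run C
t=6: queue=[A,B,H,D,F,G,C] q_used=0 → run A
t=7: queue=[A,B,H,D,F,G,C] q_used=1 → run A
t=8: queue=[B,H,D,F,G,C,E] q_used=0 → run B
t=9: queue=[B,H,D,F,G,C,E] q_used=1 → run B
t=10: queue=[B,H,D,F,G,C,E] q_used=2 → run B
t=11: queue=[H,D,F,G,C,E,B] q_used=0 → run H
t=12: queue=[H,D,F,G,C,E,B] q_used=1 → run H
t=13: queue=[H,D,F,G,C,E,B] q_used=2 → run H
t=14: queue=[D,F,G,C,E,B,H] q_used=0 → run D
t=15: queue=[D,F,G,C,E,B,H] q_used=1 → run D
t=16: queue=[F,G,C,E,B,H] q_used=0 → run F
t=17: queue=[F,G,C,E,B,H] q_used=1 → run F
t=18: queue=[F,G,C,E,B,H] q_used=2 → run F
t=19: queue=[G,C,E,B,H,F] q_used=0 → run G
t=20: queue=[G,C,E,B,H,F] q_used=1 → run G
t=21: queue=[G,C,E,B,H,F] q_used=2 → run G
t=22: queue=[C,E,B,H,F,G] q_used=0 → run C
t=23: queue=[C,E,B,H,F,G] q_used=1 → run C
t=24: queue=[C,E,B,H,F,G] q_used=2 → run C
t=25: queue=[E,B,H,F,G,C] q_used=0 → run E
t=26: queue=[E,B,H,F,G,C] q_used=1 → run E
t=27: queue=[E,B,H,F,G,C] q_used=2 → run E
t=28: queue=[B,H,F,G,C,E] q_used=0 → run B
t=29: queue=[B,H,F,G,C,E] q_used=1 → run B
t=30: queue=[B,H,F,G,C,E] q_used=2 → run B
t=31: queue=[H,F,G,C,E,B] q_used=0 → run H
t=32: queue=[H,F,G,C,E,B] q_used=1 → run H
t=33: queue=[F,G,C,E,B] q_used=0 → run F
t=34: queue=[F,G,C,E,B] q_used=1 → run F
t=35: queue=[F,G,C,E,B] q_used=2 → run F
t=36: queue=[G,C,E,B,F] q_used=0 → run G
t=37: queue=[G,C,E,B,F] q_used=1 → run G
t=38: queue=[C,E,B,F] q_used=0 → run C
t=39: queue=[E,B,F] q_used=0 → run E
t=40: queue=[E,B,F] q_used=1 → run E
t=41: queue=[E,B,F] q_used=2 → run E
t=42: queue=[B,F,E] q_used=0 → run B
t=43: queue=[B,F,E] q_used=1 → run B
t=44: queue=[F,E] q_used=0 → run F
t=45: queue=[E] q_used=0 → run E
t=46: (idle)
t=47: (idle)
t=48: (idle)
t=49: (idle)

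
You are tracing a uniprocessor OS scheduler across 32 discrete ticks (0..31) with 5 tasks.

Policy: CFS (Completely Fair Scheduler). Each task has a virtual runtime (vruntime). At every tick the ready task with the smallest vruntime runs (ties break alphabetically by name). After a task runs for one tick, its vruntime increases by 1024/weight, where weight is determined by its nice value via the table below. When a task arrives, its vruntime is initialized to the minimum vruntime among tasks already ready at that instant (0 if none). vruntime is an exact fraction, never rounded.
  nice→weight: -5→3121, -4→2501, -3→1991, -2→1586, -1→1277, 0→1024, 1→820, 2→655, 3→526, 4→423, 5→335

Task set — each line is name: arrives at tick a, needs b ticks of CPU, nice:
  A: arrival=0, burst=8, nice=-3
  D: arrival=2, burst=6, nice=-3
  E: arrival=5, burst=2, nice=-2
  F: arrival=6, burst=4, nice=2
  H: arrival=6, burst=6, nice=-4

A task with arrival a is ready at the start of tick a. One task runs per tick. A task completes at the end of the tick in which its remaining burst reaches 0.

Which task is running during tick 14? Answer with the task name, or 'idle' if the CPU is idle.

running at tick 14 = A

t=0: vr[A=0] → run A
t=1: vr[A=1024/1991] → run A
t=2: vr[A=2048/1991 D=2048/1991] → run A
t=3: vr[A=3072/1991 D=2048/1991] → run D
t=4: vr[A=3072/1991 D=3072/1991] → run A
t=5: vr[A=4096/1991 D=3072/1991 E=3072/1991] → run D
t=6: vr[A=4096/1991 D=4096/1991 E=3072/1991 F=3072/1991 H=3072/1991] → run E
t=7: vr[A=4096/1991 D=4096/1991 E=3455488/1578863 F=3072/1991 H=3072/1991] → run F
t=8: vr[A=4096/1991 D=4096/1991 E=3455488/1578863 F=4050944/1304105 H=3072/1991] → run H
t=9: vr[A=4096/1991 D=4096/1991 E=3455488/1578863 F=4050944/1304105 H=9721856/4979491] → run H
t=10: vr[A=4096/1991 D=4096/1991 E=3455488/1578863 F=4050944/1304105 H=11760640/4979491] → run A
t=11: vr[A=5120/1991 D=4096/1991 E=3455488/1578863 F=4050944/1304105 H=11760640/4979491] → run D
t=12: vr[A=5120/1991 D=5120/1991 E=3455488/1578863 F=4050944/1304105 H=11760640/4979491] → run E
t=13: vr[A=5120/1991 D=5120/1991 F=4050944/1304105 H=11760640/4979491] → run H
t=14: vr[A=5120/1991 D=5120/1991 F=4050944/1304105 H=13799424/4979491] → run A
t=15: vr[A=6144/1991 D=5120/1991 F=4050944/1304105 H=13799424/4979491] → run D
t=16: vr[A=6144/1991 D=6144/1991 F=4050944/1304105 H=13799424/4979491] → run H
t=17: vr[A=6144/1991 D=6144/1991 F=4050944/1304105 H=15838208/4979491] → run A
t=18: vr[A=7168/1991 D=6144/1991 F=4050944/1304105 H=15838208/4979491] → run D
t=19: vr[A=7168/1991 D=7168/1991 F=4050944/1304105 H=15838208/4979491] → run F
t=20: vr[A=7168/1991 D=7168/1991 F=6089728/1304105 H=15838208/4979491] → run H
t=21: vr[A=7168/1991 D=7168/1991 F=6089728/1304105 H=17876992/4979491] → run H
t=22: vr[A=7168/1991 D=7168/1991 F=6089728/1304105] → run A
t=23: vr[D=7168/1991 F=6089728/1304105] → run D
t=24: vr[F=6089728/1304105] → run F
t=25: vr[F=8128512/1304105] → run F
t=26: (idle)
t=27: (idle)
t=28: (idle)
t=29: (idle)
t=30: (idle)
t=31: (idle)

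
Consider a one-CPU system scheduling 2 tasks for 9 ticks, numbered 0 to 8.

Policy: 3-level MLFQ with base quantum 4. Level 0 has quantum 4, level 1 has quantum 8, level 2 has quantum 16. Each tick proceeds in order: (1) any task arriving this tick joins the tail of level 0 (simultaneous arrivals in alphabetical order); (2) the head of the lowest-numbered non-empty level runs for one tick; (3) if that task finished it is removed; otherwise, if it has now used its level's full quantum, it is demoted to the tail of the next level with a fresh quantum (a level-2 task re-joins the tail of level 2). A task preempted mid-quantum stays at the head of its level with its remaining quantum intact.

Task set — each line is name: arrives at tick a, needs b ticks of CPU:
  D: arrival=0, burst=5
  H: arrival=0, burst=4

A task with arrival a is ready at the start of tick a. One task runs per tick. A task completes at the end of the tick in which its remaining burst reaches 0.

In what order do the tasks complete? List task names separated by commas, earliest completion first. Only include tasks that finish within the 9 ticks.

completion order = H, D

t=0: L0/L1/L2 = DH/-/- → run D
t=1: L0/L1/L2 = DH/-/- → run D
t=2: L0/L1/L2 = DH/-/- → run D
t=3: L0/L1/L2 = DH/-/- → run D
t=4: L0/L1/L2 = H/D/- → run H
t=5: L0/L1/L2 = H/D/- → run H
t=6: L0/L1/L2 = H/D/- → run H
t=7: L0/L1/L2 = H/D/- → run H
t=8: L0/L1/L2 = -/D/- → run D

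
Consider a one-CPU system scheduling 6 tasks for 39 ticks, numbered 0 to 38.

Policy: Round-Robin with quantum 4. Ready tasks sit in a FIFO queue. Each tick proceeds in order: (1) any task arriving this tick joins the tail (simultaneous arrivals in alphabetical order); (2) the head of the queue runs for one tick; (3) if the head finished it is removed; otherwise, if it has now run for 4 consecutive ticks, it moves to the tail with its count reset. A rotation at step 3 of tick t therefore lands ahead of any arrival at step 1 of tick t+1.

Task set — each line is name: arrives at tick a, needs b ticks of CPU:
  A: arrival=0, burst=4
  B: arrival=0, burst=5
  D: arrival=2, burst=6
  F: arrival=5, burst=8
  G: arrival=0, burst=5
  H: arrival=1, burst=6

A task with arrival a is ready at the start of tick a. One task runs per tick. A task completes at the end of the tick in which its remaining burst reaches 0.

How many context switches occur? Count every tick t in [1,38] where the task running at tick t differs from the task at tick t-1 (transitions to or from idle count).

t=0: queue=[A,B,G] q_used=0 → run A
t=1: queue=[A,B,G,H] q_used=1 → run A
t=2: queue=[A,B,G,H,D] q_used=2 → run A
t=3: queue=[A,B,G,H,D] q_used=3 → run A
t=4: queue=[B,G,H,D] q_used=0 → run B
t=5: queue=[B,G,H,D,F] q_used=1 → run B
t=6: queue=[B,G,H,D,F] q_used=2 → run B
t=7: queue=[B,G,H,D,F] q_used=3 → run B
t=8: queue=[G,H,D,F,B] q_used=0 → run G
t=9: queue=[G,H,D,F,B] q_used=1 → run G
t=10: queue=[G,H,D,F,B] q_used=2 → run G
t=11: queue=[G,H,D,F,B] q_used=3 → run G
t=12: queue=[H,D,F,B,G] q_used=0 → run H
t=13: queue=[H,D,F,B,G] q_used=1 → run H
t=14: queue=[H,D,F,B,G] q_used=2 → run H
t=15: queue=[H,D,F,B,G] q_used=3 → run H
t=16: queue=[D,F,B,G,H] q_used=0 → run D
t=17: queue=[D,F,B,G,H] q_used=1 → run D
t=18: queue=[D,F,B,G,H] q_used=2 → run D
t=19: queue=[D,F,B,G,H] q_used=3 → run D
t=20: queue=[F,B,G,H,D] q_used=0 → run F
t=21: queue=[F,B,G,H,D] q_used=1 → run F
t=22: queue=[F,B,G,H,D] q_used=2 → run F
t=23: queue=[F,B,G,H,D] q_used=3 → run F
t=24: queue=[B,G,H,D,F] q_used=0 → run B
t=25: queue=[G,H,D,F] q_used=0 → run G
t=26: queue=[H,D,F] q_used=0 → run H
t=27: queue=[H,D,F] q_used=1 → run H
t=28: queue=[D,F] q_used=0 → run D
t=29: queue=[D,F] q_used=1 → run D
t=30: queue=[F] q_used=0 → run F
t=31: queue=[F] q_used=1 → run F
t=32: queue=[F] q_used=2 → run F
t=33: queue=[F] q_used=3 → run F
t=34: (idle)
t=35: (idle)
t=36: (idle)
t=37: (idle)
t=38: (idle)

context switches = 11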